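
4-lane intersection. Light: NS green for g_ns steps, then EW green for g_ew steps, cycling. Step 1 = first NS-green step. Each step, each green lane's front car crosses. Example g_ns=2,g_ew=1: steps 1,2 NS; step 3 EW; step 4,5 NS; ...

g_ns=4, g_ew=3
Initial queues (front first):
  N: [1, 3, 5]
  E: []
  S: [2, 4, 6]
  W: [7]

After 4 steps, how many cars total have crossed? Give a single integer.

Answer: 6

Derivation:
Step 1 [NS]: N:car1-GO,E:wait,S:car2-GO,W:wait | queues: N=2 E=0 S=2 W=1
Step 2 [NS]: N:car3-GO,E:wait,S:car4-GO,W:wait | queues: N=1 E=0 S=1 W=1
Step 3 [NS]: N:car5-GO,E:wait,S:car6-GO,W:wait | queues: N=0 E=0 S=0 W=1
Step 4 [NS]: N:empty,E:wait,S:empty,W:wait | queues: N=0 E=0 S=0 W=1
Cars crossed by step 4: 6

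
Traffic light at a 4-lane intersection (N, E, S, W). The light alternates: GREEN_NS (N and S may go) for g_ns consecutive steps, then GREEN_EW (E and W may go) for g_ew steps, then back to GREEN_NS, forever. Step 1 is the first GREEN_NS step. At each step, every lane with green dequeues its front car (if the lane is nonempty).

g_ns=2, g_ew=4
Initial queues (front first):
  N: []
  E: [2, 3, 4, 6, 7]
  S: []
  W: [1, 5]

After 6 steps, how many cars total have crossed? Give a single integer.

Answer: 6

Derivation:
Step 1 [NS]: N:empty,E:wait,S:empty,W:wait | queues: N=0 E=5 S=0 W=2
Step 2 [NS]: N:empty,E:wait,S:empty,W:wait | queues: N=0 E=5 S=0 W=2
Step 3 [EW]: N:wait,E:car2-GO,S:wait,W:car1-GO | queues: N=0 E=4 S=0 W=1
Step 4 [EW]: N:wait,E:car3-GO,S:wait,W:car5-GO | queues: N=0 E=3 S=0 W=0
Step 5 [EW]: N:wait,E:car4-GO,S:wait,W:empty | queues: N=0 E=2 S=0 W=0
Step 6 [EW]: N:wait,E:car6-GO,S:wait,W:empty | queues: N=0 E=1 S=0 W=0
Cars crossed by step 6: 6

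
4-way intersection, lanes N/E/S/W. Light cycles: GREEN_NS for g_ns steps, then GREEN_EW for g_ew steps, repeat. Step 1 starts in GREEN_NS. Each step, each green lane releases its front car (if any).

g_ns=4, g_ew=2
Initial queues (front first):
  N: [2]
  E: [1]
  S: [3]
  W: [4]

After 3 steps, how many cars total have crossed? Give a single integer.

Step 1 [NS]: N:car2-GO,E:wait,S:car3-GO,W:wait | queues: N=0 E=1 S=0 W=1
Step 2 [NS]: N:empty,E:wait,S:empty,W:wait | queues: N=0 E=1 S=0 W=1
Step 3 [NS]: N:empty,E:wait,S:empty,W:wait | queues: N=0 E=1 S=0 W=1
Cars crossed by step 3: 2

Answer: 2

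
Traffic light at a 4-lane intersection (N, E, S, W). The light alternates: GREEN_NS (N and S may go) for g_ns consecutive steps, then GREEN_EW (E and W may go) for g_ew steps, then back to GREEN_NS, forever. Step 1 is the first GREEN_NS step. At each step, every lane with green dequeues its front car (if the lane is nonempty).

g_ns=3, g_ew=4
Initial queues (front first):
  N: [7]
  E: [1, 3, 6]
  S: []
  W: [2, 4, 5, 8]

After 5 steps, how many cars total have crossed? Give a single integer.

Step 1 [NS]: N:car7-GO,E:wait,S:empty,W:wait | queues: N=0 E=3 S=0 W=4
Step 2 [NS]: N:empty,E:wait,S:empty,W:wait | queues: N=0 E=3 S=0 W=4
Step 3 [NS]: N:empty,E:wait,S:empty,W:wait | queues: N=0 E=3 S=0 W=4
Step 4 [EW]: N:wait,E:car1-GO,S:wait,W:car2-GO | queues: N=0 E=2 S=0 W=3
Step 5 [EW]: N:wait,E:car3-GO,S:wait,W:car4-GO | queues: N=0 E=1 S=0 W=2
Cars crossed by step 5: 5

Answer: 5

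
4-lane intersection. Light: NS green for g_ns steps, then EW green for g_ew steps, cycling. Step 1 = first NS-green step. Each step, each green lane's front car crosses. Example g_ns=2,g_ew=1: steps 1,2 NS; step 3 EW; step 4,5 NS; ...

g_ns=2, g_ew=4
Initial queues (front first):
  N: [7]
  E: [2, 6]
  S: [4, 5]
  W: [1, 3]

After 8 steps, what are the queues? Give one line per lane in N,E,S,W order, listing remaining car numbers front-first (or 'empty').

Step 1 [NS]: N:car7-GO,E:wait,S:car4-GO,W:wait | queues: N=0 E=2 S=1 W=2
Step 2 [NS]: N:empty,E:wait,S:car5-GO,W:wait | queues: N=0 E=2 S=0 W=2
Step 3 [EW]: N:wait,E:car2-GO,S:wait,W:car1-GO | queues: N=0 E=1 S=0 W=1
Step 4 [EW]: N:wait,E:car6-GO,S:wait,W:car3-GO | queues: N=0 E=0 S=0 W=0

N: empty
E: empty
S: empty
W: empty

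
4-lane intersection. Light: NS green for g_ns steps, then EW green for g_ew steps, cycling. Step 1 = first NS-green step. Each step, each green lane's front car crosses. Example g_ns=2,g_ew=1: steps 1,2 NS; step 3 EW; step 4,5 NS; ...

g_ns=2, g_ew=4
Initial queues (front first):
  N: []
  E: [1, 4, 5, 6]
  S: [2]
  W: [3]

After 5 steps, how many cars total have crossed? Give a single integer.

Answer: 5

Derivation:
Step 1 [NS]: N:empty,E:wait,S:car2-GO,W:wait | queues: N=0 E=4 S=0 W=1
Step 2 [NS]: N:empty,E:wait,S:empty,W:wait | queues: N=0 E=4 S=0 W=1
Step 3 [EW]: N:wait,E:car1-GO,S:wait,W:car3-GO | queues: N=0 E=3 S=0 W=0
Step 4 [EW]: N:wait,E:car4-GO,S:wait,W:empty | queues: N=0 E=2 S=0 W=0
Step 5 [EW]: N:wait,E:car5-GO,S:wait,W:empty | queues: N=0 E=1 S=0 W=0
Cars crossed by step 5: 5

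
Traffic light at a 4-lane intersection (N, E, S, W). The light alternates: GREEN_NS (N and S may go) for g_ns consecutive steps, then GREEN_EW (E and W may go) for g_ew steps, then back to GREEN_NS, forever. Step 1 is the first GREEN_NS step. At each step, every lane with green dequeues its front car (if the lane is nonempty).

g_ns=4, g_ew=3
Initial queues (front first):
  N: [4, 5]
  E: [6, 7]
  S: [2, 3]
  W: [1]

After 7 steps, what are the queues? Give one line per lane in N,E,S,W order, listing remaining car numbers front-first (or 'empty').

Step 1 [NS]: N:car4-GO,E:wait,S:car2-GO,W:wait | queues: N=1 E=2 S=1 W=1
Step 2 [NS]: N:car5-GO,E:wait,S:car3-GO,W:wait | queues: N=0 E=2 S=0 W=1
Step 3 [NS]: N:empty,E:wait,S:empty,W:wait | queues: N=0 E=2 S=0 W=1
Step 4 [NS]: N:empty,E:wait,S:empty,W:wait | queues: N=0 E=2 S=0 W=1
Step 5 [EW]: N:wait,E:car6-GO,S:wait,W:car1-GO | queues: N=0 E=1 S=0 W=0
Step 6 [EW]: N:wait,E:car7-GO,S:wait,W:empty | queues: N=0 E=0 S=0 W=0

N: empty
E: empty
S: empty
W: empty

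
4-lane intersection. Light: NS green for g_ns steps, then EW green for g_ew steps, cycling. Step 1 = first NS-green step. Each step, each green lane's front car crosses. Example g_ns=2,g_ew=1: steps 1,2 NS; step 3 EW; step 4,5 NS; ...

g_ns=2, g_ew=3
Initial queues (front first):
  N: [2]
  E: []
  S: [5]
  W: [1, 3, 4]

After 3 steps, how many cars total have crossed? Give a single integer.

Step 1 [NS]: N:car2-GO,E:wait,S:car5-GO,W:wait | queues: N=0 E=0 S=0 W=3
Step 2 [NS]: N:empty,E:wait,S:empty,W:wait | queues: N=0 E=0 S=0 W=3
Step 3 [EW]: N:wait,E:empty,S:wait,W:car1-GO | queues: N=0 E=0 S=0 W=2
Cars crossed by step 3: 3

Answer: 3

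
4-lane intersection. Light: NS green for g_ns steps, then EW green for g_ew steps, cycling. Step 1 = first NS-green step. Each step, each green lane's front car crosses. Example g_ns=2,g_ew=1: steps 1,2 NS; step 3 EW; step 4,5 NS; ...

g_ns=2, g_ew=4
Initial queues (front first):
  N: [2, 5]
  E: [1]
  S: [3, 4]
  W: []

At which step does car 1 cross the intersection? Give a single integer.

Step 1 [NS]: N:car2-GO,E:wait,S:car3-GO,W:wait | queues: N=1 E=1 S=1 W=0
Step 2 [NS]: N:car5-GO,E:wait,S:car4-GO,W:wait | queues: N=0 E=1 S=0 W=0
Step 3 [EW]: N:wait,E:car1-GO,S:wait,W:empty | queues: N=0 E=0 S=0 W=0
Car 1 crosses at step 3

3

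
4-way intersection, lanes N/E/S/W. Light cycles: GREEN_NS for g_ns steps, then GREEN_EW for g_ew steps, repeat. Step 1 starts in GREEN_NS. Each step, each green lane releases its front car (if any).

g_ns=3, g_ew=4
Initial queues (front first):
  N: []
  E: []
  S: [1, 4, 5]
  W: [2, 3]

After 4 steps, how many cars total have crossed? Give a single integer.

Step 1 [NS]: N:empty,E:wait,S:car1-GO,W:wait | queues: N=0 E=0 S=2 W=2
Step 2 [NS]: N:empty,E:wait,S:car4-GO,W:wait | queues: N=0 E=0 S=1 W=2
Step 3 [NS]: N:empty,E:wait,S:car5-GO,W:wait | queues: N=0 E=0 S=0 W=2
Step 4 [EW]: N:wait,E:empty,S:wait,W:car2-GO | queues: N=0 E=0 S=0 W=1
Cars crossed by step 4: 4

Answer: 4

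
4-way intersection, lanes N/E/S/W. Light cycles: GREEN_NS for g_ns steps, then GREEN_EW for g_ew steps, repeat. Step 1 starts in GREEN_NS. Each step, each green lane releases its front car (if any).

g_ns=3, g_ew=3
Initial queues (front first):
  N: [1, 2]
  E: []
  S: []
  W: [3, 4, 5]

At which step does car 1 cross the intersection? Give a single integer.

Step 1 [NS]: N:car1-GO,E:wait,S:empty,W:wait | queues: N=1 E=0 S=0 W=3
Step 2 [NS]: N:car2-GO,E:wait,S:empty,W:wait | queues: N=0 E=0 S=0 W=3
Step 3 [NS]: N:empty,E:wait,S:empty,W:wait | queues: N=0 E=0 S=0 W=3
Step 4 [EW]: N:wait,E:empty,S:wait,W:car3-GO | queues: N=0 E=0 S=0 W=2
Step 5 [EW]: N:wait,E:empty,S:wait,W:car4-GO | queues: N=0 E=0 S=0 W=1
Step 6 [EW]: N:wait,E:empty,S:wait,W:car5-GO | queues: N=0 E=0 S=0 W=0
Car 1 crosses at step 1

1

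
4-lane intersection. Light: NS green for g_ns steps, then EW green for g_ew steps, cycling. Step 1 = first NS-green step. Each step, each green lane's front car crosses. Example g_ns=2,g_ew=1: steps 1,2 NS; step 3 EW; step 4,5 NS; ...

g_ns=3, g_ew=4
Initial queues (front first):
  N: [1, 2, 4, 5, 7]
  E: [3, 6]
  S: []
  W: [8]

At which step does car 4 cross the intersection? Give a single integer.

Step 1 [NS]: N:car1-GO,E:wait,S:empty,W:wait | queues: N=4 E=2 S=0 W=1
Step 2 [NS]: N:car2-GO,E:wait,S:empty,W:wait | queues: N=3 E=2 S=0 W=1
Step 3 [NS]: N:car4-GO,E:wait,S:empty,W:wait | queues: N=2 E=2 S=0 W=1
Step 4 [EW]: N:wait,E:car3-GO,S:wait,W:car8-GO | queues: N=2 E=1 S=0 W=0
Step 5 [EW]: N:wait,E:car6-GO,S:wait,W:empty | queues: N=2 E=0 S=0 W=0
Step 6 [EW]: N:wait,E:empty,S:wait,W:empty | queues: N=2 E=0 S=0 W=0
Step 7 [EW]: N:wait,E:empty,S:wait,W:empty | queues: N=2 E=0 S=0 W=0
Step 8 [NS]: N:car5-GO,E:wait,S:empty,W:wait | queues: N=1 E=0 S=0 W=0
Step 9 [NS]: N:car7-GO,E:wait,S:empty,W:wait | queues: N=0 E=0 S=0 W=0
Car 4 crosses at step 3

3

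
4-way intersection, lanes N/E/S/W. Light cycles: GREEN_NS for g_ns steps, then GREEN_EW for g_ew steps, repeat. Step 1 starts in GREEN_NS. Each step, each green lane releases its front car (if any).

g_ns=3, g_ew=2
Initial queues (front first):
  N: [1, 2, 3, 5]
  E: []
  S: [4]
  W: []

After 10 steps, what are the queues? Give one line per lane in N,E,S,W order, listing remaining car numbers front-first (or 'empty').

Step 1 [NS]: N:car1-GO,E:wait,S:car4-GO,W:wait | queues: N=3 E=0 S=0 W=0
Step 2 [NS]: N:car2-GO,E:wait,S:empty,W:wait | queues: N=2 E=0 S=0 W=0
Step 3 [NS]: N:car3-GO,E:wait,S:empty,W:wait | queues: N=1 E=0 S=0 W=0
Step 4 [EW]: N:wait,E:empty,S:wait,W:empty | queues: N=1 E=0 S=0 W=0
Step 5 [EW]: N:wait,E:empty,S:wait,W:empty | queues: N=1 E=0 S=0 W=0
Step 6 [NS]: N:car5-GO,E:wait,S:empty,W:wait | queues: N=0 E=0 S=0 W=0

N: empty
E: empty
S: empty
W: empty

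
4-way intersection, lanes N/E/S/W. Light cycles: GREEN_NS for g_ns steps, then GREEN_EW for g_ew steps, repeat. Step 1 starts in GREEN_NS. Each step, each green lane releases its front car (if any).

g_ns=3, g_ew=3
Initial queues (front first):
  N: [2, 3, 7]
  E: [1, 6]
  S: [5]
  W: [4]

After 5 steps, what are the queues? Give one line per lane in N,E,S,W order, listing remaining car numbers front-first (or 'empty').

Step 1 [NS]: N:car2-GO,E:wait,S:car5-GO,W:wait | queues: N=2 E=2 S=0 W=1
Step 2 [NS]: N:car3-GO,E:wait,S:empty,W:wait | queues: N=1 E=2 S=0 W=1
Step 3 [NS]: N:car7-GO,E:wait,S:empty,W:wait | queues: N=0 E=2 S=0 W=1
Step 4 [EW]: N:wait,E:car1-GO,S:wait,W:car4-GO | queues: N=0 E=1 S=0 W=0
Step 5 [EW]: N:wait,E:car6-GO,S:wait,W:empty | queues: N=0 E=0 S=0 W=0

N: empty
E: empty
S: empty
W: empty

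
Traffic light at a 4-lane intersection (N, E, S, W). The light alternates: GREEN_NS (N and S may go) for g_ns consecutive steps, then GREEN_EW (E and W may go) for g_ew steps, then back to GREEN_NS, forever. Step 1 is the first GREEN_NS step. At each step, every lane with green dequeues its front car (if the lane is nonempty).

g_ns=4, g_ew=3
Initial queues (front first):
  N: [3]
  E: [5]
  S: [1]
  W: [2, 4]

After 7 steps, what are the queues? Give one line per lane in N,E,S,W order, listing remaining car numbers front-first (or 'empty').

Step 1 [NS]: N:car3-GO,E:wait,S:car1-GO,W:wait | queues: N=0 E=1 S=0 W=2
Step 2 [NS]: N:empty,E:wait,S:empty,W:wait | queues: N=0 E=1 S=0 W=2
Step 3 [NS]: N:empty,E:wait,S:empty,W:wait | queues: N=0 E=1 S=0 W=2
Step 4 [NS]: N:empty,E:wait,S:empty,W:wait | queues: N=0 E=1 S=0 W=2
Step 5 [EW]: N:wait,E:car5-GO,S:wait,W:car2-GO | queues: N=0 E=0 S=0 W=1
Step 6 [EW]: N:wait,E:empty,S:wait,W:car4-GO | queues: N=0 E=0 S=0 W=0

N: empty
E: empty
S: empty
W: empty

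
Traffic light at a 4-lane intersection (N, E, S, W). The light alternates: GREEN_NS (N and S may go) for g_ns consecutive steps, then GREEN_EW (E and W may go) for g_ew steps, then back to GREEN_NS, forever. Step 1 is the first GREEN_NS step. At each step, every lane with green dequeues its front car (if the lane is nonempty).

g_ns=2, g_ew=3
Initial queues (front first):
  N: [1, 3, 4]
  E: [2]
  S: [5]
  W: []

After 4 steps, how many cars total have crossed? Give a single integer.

Answer: 4

Derivation:
Step 1 [NS]: N:car1-GO,E:wait,S:car5-GO,W:wait | queues: N=2 E=1 S=0 W=0
Step 2 [NS]: N:car3-GO,E:wait,S:empty,W:wait | queues: N=1 E=1 S=0 W=0
Step 3 [EW]: N:wait,E:car2-GO,S:wait,W:empty | queues: N=1 E=0 S=0 W=0
Step 4 [EW]: N:wait,E:empty,S:wait,W:empty | queues: N=1 E=0 S=0 W=0
Cars crossed by step 4: 4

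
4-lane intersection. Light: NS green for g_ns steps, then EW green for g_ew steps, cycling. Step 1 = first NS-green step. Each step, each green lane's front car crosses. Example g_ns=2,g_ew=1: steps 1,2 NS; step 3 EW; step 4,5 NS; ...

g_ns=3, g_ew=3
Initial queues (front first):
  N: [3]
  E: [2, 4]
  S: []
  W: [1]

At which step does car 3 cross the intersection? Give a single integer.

Step 1 [NS]: N:car3-GO,E:wait,S:empty,W:wait | queues: N=0 E=2 S=0 W=1
Step 2 [NS]: N:empty,E:wait,S:empty,W:wait | queues: N=0 E=2 S=0 W=1
Step 3 [NS]: N:empty,E:wait,S:empty,W:wait | queues: N=0 E=2 S=0 W=1
Step 4 [EW]: N:wait,E:car2-GO,S:wait,W:car1-GO | queues: N=0 E=1 S=0 W=0
Step 5 [EW]: N:wait,E:car4-GO,S:wait,W:empty | queues: N=0 E=0 S=0 W=0
Car 3 crosses at step 1

1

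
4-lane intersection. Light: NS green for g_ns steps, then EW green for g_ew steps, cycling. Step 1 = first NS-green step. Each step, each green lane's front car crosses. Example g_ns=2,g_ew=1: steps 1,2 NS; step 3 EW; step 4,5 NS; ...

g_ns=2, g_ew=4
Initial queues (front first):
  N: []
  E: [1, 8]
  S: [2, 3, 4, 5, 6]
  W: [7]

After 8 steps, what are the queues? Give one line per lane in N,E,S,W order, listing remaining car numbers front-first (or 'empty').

Step 1 [NS]: N:empty,E:wait,S:car2-GO,W:wait | queues: N=0 E=2 S=4 W=1
Step 2 [NS]: N:empty,E:wait,S:car3-GO,W:wait | queues: N=0 E=2 S=3 W=1
Step 3 [EW]: N:wait,E:car1-GO,S:wait,W:car7-GO | queues: N=0 E=1 S=3 W=0
Step 4 [EW]: N:wait,E:car8-GO,S:wait,W:empty | queues: N=0 E=0 S=3 W=0
Step 5 [EW]: N:wait,E:empty,S:wait,W:empty | queues: N=0 E=0 S=3 W=0
Step 6 [EW]: N:wait,E:empty,S:wait,W:empty | queues: N=0 E=0 S=3 W=0
Step 7 [NS]: N:empty,E:wait,S:car4-GO,W:wait | queues: N=0 E=0 S=2 W=0
Step 8 [NS]: N:empty,E:wait,S:car5-GO,W:wait | queues: N=0 E=0 S=1 W=0

N: empty
E: empty
S: 6
W: empty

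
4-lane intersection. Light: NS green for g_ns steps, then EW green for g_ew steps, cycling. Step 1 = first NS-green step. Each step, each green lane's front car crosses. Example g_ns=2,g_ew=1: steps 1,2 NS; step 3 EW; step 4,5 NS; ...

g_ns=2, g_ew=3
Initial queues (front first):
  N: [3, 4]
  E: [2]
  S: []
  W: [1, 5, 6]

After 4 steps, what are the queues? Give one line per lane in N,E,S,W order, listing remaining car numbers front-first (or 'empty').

Step 1 [NS]: N:car3-GO,E:wait,S:empty,W:wait | queues: N=1 E=1 S=0 W=3
Step 2 [NS]: N:car4-GO,E:wait,S:empty,W:wait | queues: N=0 E=1 S=0 W=3
Step 3 [EW]: N:wait,E:car2-GO,S:wait,W:car1-GO | queues: N=0 E=0 S=0 W=2
Step 4 [EW]: N:wait,E:empty,S:wait,W:car5-GO | queues: N=0 E=0 S=0 W=1

N: empty
E: empty
S: empty
W: 6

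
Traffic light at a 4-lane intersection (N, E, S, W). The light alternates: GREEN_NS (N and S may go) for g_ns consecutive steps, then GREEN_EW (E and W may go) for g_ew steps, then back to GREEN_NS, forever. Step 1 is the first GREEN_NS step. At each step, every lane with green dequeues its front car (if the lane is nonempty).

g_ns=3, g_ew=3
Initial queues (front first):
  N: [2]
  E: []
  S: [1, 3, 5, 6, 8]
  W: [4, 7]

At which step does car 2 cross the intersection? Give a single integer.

Step 1 [NS]: N:car2-GO,E:wait,S:car1-GO,W:wait | queues: N=0 E=0 S=4 W=2
Step 2 [NS]: N:empty,E:wait,S:car3-GO,W:wait | queues: N=0 E=0 S=3 W=2
Step 3 [NS]: N:empty,E:wait,S:car5-GO,W:wait | queues: N=0 E=0 S=2 W=2
Step 4 [EW]: N:wait,E:empty,S:wait,W:car4-GO | queues: N=0 E=0 S=2 W=1
Step 5 [EW]: N:wait,E:empty,S:wait,W:car7-GO | queues: N=0 E=0 S=2 W=0
Step 6 [EW]: N:wait,E:empty,S:wait,W:empty | queues: N=0 E=0 S=2 W=0
Step 7 [NS]: N:empty,E:wait,S:car6-GO,W:wait | queues: N=0 E=0 S=1 W=0
Step 8 [NS]: N:empty,E:wait,S:car8-GO,W:wait | queues: N=0 E=0 S=0 W=0
Car 2 crosses at step 1

1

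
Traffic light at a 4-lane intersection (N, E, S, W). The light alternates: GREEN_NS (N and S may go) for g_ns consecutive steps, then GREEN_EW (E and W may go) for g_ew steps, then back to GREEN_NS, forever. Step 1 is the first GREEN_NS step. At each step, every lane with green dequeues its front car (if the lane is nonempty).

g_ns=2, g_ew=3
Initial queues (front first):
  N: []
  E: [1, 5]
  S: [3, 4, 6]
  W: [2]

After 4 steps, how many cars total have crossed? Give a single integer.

Answer: 5

Derivation:
Step 1 [NS]: N:empty,E:wait,S:car3-GO,W:wait | queues: N=0 E=2 S=2 W=1
Step 2 [NS]: N:empty,E:wait,S:car4-GO,W:wait | queues: N=0 E=2 S=1 W=1
Step 3 [EW]: N:wait,E:car1-GO,S:wait,W:car2-GO | queues: N=0 E=1 S=1 W=0
Step 4 [EW]: N:wait,E:car5-GO,S:wait,W:empty | queues: N=0 E=0 S=1 W=0
Cars crossed by step 4: 5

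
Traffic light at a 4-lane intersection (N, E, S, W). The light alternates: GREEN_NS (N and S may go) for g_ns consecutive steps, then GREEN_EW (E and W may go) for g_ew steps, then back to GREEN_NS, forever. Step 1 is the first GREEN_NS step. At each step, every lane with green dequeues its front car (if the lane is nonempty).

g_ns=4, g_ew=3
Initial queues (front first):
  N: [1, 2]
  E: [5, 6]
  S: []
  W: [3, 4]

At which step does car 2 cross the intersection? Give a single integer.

Step 1 [NS]: N:car1-GO,E:wait,S:empty,W:wait | queues: N=1 E=2 S=0 W=2
Step 2 [NS]: N:car2-GO,E:wait,S:empty,W:wait | queues: N=0 E=2 S=0 W=2
Step 3 [NS]: N:empty,E:wait,S:empty,W:wait | queues: N=0 E=2 S=0 W=2
Step 4 [NS]: N:empty,E:wait,S:empty,W:wait | queues: N=0 E=2 S=0 W=2
Step 5 [EW]: N:wait,E:car5-GO,S:wait,W:car3-GO | queues: N=0 E=1 S=0 W=1
Step 6 [EW]: N:wait,E:car6-GO,S:wait,W:car4-GO | queues: N=0 E=0 S=0 W=0
Car 2 crosses at step 2

2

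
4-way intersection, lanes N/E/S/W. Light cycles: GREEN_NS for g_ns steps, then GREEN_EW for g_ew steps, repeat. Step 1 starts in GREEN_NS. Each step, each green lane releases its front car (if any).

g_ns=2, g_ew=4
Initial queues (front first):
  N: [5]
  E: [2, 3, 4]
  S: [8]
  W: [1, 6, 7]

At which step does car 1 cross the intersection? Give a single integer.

Step 1 [NS]: N:car5-GO,E:wait,S:car8-GO,W:wait | queues: N=0 E=3 S=0 W=3
Step 2 [NS]: N:empty,E:wait,S:empty,W:wait | queues: N=0 E=3 S=0 W=3
Step 3 [EW]: N:wait,E:car2-GO,S:wait,W:car1-GO | queues: N=0 E=2 S=0 W=2
Step 4 [EW]: N:wait,E:car3-GO,S:wait,W:car6-GO | queues: N=0 E=1 S=0 W=1
Step 5 [EW]: N:wait,E:car4-GO,S:wait,W:car7-GO | queues: N=0 E=0 S=0 W=0
Car 1 crosses at step 3

3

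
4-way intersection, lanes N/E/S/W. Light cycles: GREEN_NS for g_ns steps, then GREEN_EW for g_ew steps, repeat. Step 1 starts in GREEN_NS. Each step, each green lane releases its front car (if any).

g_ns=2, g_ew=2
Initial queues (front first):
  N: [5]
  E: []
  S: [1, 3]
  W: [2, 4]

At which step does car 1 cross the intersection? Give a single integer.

Step 1 [NS]: N:car5-GO,E:wait,S:car1-GO,W:wait | queues: N=0 E=0 S=1 W=2
Step 2 [NS]: N:empty,E:wait,S:car3-GO,W:wait | queues: N=0 E=0 S=0 W=2
Step 3 [EW]: N:wait,E:empty,S:wait,W:car2-GO | queues: N=0 E=0 S=0 W=1
Step 4 [EW]: N:wait,E:empty,S:wait,W:car4-GO | queues: N=0 E=0 S=0 W=0
Car 1 crosses at step 1

1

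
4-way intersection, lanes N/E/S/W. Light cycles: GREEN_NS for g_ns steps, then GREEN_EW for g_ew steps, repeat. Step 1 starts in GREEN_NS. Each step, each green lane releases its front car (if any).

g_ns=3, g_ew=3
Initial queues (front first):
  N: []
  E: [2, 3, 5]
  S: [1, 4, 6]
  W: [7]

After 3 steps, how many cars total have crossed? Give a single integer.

Answer: 3

Derivation:
Step 1 [NS]: N:empty,E:wait,S:car1-GO,W:wait | queues: N=0 E=3 S=2 W=1
Step 2 [NS]: N:empty,E:wait,S:car4-GO,W:wait | queues: N=0 E=3 S=1 W=1
Step 3 [NS]: N:empty,E:wait,S:car6-GO,W:wait | queues: N=0 E=3 S=0 W=1
Cars crossed by step 3: 3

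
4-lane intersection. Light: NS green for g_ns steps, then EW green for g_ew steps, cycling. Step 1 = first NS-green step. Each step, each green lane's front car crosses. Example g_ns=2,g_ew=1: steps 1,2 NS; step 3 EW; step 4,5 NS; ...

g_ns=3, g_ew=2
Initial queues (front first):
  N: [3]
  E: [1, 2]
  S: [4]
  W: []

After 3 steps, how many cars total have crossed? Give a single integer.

Answer: 2

Derivation:
Step 1 [NS]: N:car3-GO,E:wait,S:car4-GO,W:wait | queues: N=0 E=2 S=0 W=0
Step 2 [NS]: N:empty,E:wait,S:empty,W:wait | queues: N=0 E=2 S=0 W=0
Step 3 [NS]: N:empty,E:wait,S:empty,W:wait | queues: N=0 E=2 S=0 W=0
Cars crossed by step 3: 2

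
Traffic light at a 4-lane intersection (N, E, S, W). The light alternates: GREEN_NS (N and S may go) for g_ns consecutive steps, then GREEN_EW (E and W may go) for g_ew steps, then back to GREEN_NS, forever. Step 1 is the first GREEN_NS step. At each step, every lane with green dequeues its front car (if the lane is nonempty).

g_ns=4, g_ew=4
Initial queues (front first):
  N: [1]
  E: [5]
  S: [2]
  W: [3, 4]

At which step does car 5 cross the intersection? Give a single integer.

Step 1 [NS]: N:car1-GO,E:wait,S:car2-GO,W:wait | queues: N=0 E=1 S=0 W=2
Step 2 [NS]: N:empty,E:wait,S:empty,W:wait | queues: N=0 E=1 S=0 W=2
Step 3 [NS]: N:empty,E:wait,S:empty,W:wait | queues: N=0 E=1 S=0 W=2
Step 4 [NS]: N:empty,E:wait,S:empty,W:wait | queues: N=0 E=1 S=0 W=2
Step 5 [EW]: N:wait,E:car5-GO,S:wait,W:car3-GO | queues: N=0 E=0 S=0 W=1
Step 6 [EW]: N:wait,E:empty,S:wait,W:car4-GO | queues: N=0 E=0 S=0 W=0
Car 5 crosses at step 5

5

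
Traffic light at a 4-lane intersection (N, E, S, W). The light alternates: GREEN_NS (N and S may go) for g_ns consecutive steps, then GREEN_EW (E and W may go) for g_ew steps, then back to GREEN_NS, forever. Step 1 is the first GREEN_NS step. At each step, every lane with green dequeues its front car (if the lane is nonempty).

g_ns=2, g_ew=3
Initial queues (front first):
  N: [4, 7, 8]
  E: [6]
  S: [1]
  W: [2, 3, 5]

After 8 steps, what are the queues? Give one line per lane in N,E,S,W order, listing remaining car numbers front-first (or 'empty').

Step 1 [NS]: N:car4-GO,E:wait,S:car1-GO,W:wait | queues: N=2 E=1 S=0 W=3
Step 2 [NS]: N:car7-GO,E:wait,S:empty,W:wait | queues: N=1 E=1 S=0 W=3
Step 3 [EW]: N:wait,E:car6-GO,S:wait,W:car2-GO | queues: N=1 E=0 S=0 W=2
Step 4 [EW]: N:wait,E:empty,S:wait,W:car3-GO | queues: N=1 E=0 S=0 W=1
Step 5 [EW]: N:wait,E:empty,S:wait,W:car5-GO | queues: N=1 E=0 S=0 W=0
Step 6 [NS]: N:car8-GO,E:wait,S:empty,W:wait | queues: N=0 E=0 S=0 W=0

N: empty
E: empty
S: empty
W: empty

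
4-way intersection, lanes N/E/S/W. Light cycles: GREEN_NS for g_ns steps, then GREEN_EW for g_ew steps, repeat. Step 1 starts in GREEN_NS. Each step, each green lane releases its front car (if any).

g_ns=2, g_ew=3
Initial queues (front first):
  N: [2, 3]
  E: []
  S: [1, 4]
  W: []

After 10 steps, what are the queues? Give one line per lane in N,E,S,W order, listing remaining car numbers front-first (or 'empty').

Step 1 [NS]: N:car2-GO,E:wait,S:car1-GO,W:wait | queues: N=1 E=0 S=1 W=0
Step 2 [NS]: N:car3-GO,E:wait,S:car4-GO,W:wait | queues: N=0 E=0 S=0 W=0

N: empty
E: empty
S: empty
W: empty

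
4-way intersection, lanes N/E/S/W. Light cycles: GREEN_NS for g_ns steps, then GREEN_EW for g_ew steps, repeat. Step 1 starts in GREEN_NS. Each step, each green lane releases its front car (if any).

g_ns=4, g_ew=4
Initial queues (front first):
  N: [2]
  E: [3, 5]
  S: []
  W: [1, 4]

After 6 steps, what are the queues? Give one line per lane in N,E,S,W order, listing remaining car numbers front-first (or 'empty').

Step 1 [NS]: N:car2-GO,E:wait,S:empty,W:wait | queues: N=0 E=2 S=0 W=2
Step 2 [NS]: N:empty,E:wait,S:empty,W:wait | queues: N=0 E=2 S=0 W=2
Step 3 [NS]: N:empty,E:wait,S:empty,W:wait | queues: N=0 E=2 S=0 W=2
Step 4 [NS]: N:empty,E:wait,S:empty,W:wait | queues: N=0 E=2 S=0 W=2
Step 5 [EW]: N:wait,E:car3-GO,S:wait,W:car1-GO | queues: N=0 E=1 S=0 W=1
Step 6 [EW]: N:wait,E:car5-GO,S:wait,W:car4-GO | queues: N=0 E=0 S=0 W=0

N: empty
E: empty
S: empty
W: empty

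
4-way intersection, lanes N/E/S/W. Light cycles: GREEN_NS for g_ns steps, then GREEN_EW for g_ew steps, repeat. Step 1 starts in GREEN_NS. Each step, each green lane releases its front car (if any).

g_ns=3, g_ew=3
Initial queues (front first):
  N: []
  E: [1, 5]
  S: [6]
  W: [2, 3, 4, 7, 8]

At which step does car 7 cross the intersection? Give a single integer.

Step 1 [NS]: N:empty,E:wait,S:car6-GO,W:wait | queues: N=0 E=2 S=0 W=5
Step 2 [NS]: N:empty,E:wait,S:empty,W:wait | queues: N=0 E=2 S=0 W=5
Step 3 [NS]: N:empty,E:wait,S:empty,W:wait | queues: N=0 E=2 S=0 W=5
Step 4 [EW]: N:wait,E:car1-GO,S:wait,W:car2-GO | queues: N=0 E=1 S=0 W=4
Step 5 [EW]: N:wait,E:car5-GO,S:wait,W:car3-GO | queues: N=0 E=0 S=0 W=3
Step 6 [EW]: N:wait,E:empty,S:wait,W:car4-GO | queues: N=0 E=0 S=0 W=2
Step 7 [NS]: N:empty,E:wait,S:empty,W:wait | queues: N=0 E=0 S=0 W=2
Step 8 [NS]: N:empty,E:wait,S:empty,W:wait | queues: N=0 E=0 S=0 W=2
Step 9 [NS]: N:empty,E:wait,S:empty,W:wait | queues: N=0 E=0 S=0 W=2
Step 10 [EW]: N:wait,E:empty,S:wait,W:car7-GO | queues: N=0 E=0 S=0 W=1
Step 11 [EW]: N:wait,E:empty,S:wait,W:car8-GO | queues: N=0 E=0 S=0 W=0
Car 7 crosses at step 10

10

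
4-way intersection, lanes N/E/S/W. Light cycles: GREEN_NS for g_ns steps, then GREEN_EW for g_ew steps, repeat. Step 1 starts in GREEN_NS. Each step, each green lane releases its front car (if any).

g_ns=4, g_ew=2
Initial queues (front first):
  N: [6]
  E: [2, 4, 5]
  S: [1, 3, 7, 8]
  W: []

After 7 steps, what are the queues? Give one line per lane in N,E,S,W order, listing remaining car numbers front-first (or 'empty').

Step 1 [NS]: N:car6-GO,E:wait,S:car1-GO,W:wait | queues: N=0 E=3 S=3 W=0
Step 2 [NS]: N:empty,E:wait,S:car3-GO,W:wait | queues: N=0 E=3 S=2 W=0
Step 3 [NS]: N:empty,E:wait,S:car7-GO,W:wait | queues: N=0 E=3 S=1 W=0
Step 4 [NS]: N:empty,E:wait,S:car8-GO,W:wait | queues: N=0 E=3 S=0 W=0
Step 5 [EW]: N:wait,E:car2-GO,S:wait,W:empty | queues: N=0 E=2 S=0 W=0
Step 6 [EW]: N:wait,E:car4-GO,S:wait,W:empty | queues: N=0 E=1 S=0 W=0
Step 7 [NS]: N:empty,E:wait,S:empty,W:wait | queues: N=0 E=1 S=0 W=0

N: empty
E: 5
S: empty
W: empty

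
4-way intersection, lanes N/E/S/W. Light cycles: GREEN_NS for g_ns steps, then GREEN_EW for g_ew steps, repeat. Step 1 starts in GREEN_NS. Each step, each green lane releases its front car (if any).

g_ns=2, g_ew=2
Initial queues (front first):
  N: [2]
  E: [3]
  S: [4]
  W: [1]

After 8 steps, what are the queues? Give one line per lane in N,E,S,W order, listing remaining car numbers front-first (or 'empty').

Step 1 [NS]: N:car2-GO,E:wait,S:car4-GO,W:wait | queues: N=0 E=1 S=0 W=1
Step 2 [NS]: N:empty,E:wait,S:empty,W:wait | queues: N=0 E=1 S=0 W=1
Step 3 [EW]: N:wait,E:car3-GO,S:wait,W:car1-GO | queues: N=0 E=0 S=0 W=0

N: empty
E: empty
S: empty
W: empty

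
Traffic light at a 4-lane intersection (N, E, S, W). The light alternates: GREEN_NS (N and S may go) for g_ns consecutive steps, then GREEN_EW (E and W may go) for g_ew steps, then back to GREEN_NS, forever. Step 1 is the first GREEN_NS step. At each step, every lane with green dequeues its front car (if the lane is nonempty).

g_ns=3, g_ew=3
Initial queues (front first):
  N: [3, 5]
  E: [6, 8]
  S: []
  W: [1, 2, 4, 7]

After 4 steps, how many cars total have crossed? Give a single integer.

Step 1 [NS]: N:car3-GO,E:wait,S:empty,W:wait | queues: N=1 E=2 S=0 W=4
Step 2 [NS]: N:car5-GO,E:wait,S:empty,W:wait | queues: N=0 E=2 S=0 W=4
Step 3 [NS]: N:empty,E:wait,S:empty,W:wait | queues: N=0 E=2 S=0 W=4
Step 4 [EW]: N:wait,E:car6-GO,S:wait,W:car1-GO | queues: N=0 E=1 S=0 W=3
Cars crossed by step 4: 4

Answer: 4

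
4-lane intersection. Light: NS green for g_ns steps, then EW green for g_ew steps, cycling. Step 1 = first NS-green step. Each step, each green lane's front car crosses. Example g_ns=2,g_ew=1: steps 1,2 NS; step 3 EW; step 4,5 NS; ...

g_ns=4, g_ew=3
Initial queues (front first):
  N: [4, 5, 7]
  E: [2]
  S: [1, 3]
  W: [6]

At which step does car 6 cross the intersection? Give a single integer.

Step 1 [NS]: N:car4-GO,E:wait,S:car1-GO,W:wait | queues: N=2 E=1 S=1 W=1
Step 2 [NS]: N:car5-GO,E:wait,S:car3-GO,W:wait | queues: N=1 E=1 S=0 W=1
Step 3 [NS]: N:car7-GO,E:wait,S:empty,W:wait | queues: N=0 E=1 S=0 W=1
Step 4 [NS]: N:empty,E:wait,S:empty,W:wait | queues: N=0 E=1 S=0 W=1
Step 5 [EW]: N:wait,E:car2-GO,S:wait,W:car6-GO | queues: N=0 E=0 S=0 W=0
Car 6 crosses at step 5

5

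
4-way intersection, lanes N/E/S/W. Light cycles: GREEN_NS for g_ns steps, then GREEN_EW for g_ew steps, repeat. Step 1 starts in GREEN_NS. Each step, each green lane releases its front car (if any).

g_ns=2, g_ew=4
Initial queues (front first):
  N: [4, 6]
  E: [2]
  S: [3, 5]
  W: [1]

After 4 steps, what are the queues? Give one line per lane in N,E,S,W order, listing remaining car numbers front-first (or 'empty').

Step 1 [NS]: N:car4-GO,E:wait,S:car3-GO,W:wait | queues: N=1 E=1 S=1 W=1
Step 2 [NS]: N:car6-GO,E:wait,S:car5-GO,W:wait | queues: N=0 E=1 S=0 W=1
Step 3 [EW]: N:wait,E:car2-GO,S:wait,W:car1-GO | queues: N=0 E=0 S=0 W=0

N: empty
E: empty
S: empty
W: empty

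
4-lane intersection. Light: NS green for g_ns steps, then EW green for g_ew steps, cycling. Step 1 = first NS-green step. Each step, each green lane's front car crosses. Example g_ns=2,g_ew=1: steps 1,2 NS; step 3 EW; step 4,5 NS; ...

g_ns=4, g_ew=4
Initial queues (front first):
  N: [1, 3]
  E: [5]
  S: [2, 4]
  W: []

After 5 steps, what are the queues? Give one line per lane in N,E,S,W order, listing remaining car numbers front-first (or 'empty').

Step 1 [NS]: N:car1-GO,E:wait,S:car2-GO,W:wait | queues: N=1 E=1 S=1 W=0
Step 2 [NS]: N:car3-GO,E:wait,S:car4-GO,W:wait | queues: N=0 E=1 S=0 W=0
Step 3 [NS]: N:empty,E:wait,S:empty,W:wait | queues: N=0 E=1 S=0 W=0
Step 4 [NS]: N:empty,E:wait,S:empty,W:wait | queues: N=0 E=1 S=0 W=0
Step 5 [EW]: N:wait,E:car5-GO,S:wait,W:empty | queues: N=0 E=0 S=0 W=0

N: empty
E: empty
S: empty
W: empty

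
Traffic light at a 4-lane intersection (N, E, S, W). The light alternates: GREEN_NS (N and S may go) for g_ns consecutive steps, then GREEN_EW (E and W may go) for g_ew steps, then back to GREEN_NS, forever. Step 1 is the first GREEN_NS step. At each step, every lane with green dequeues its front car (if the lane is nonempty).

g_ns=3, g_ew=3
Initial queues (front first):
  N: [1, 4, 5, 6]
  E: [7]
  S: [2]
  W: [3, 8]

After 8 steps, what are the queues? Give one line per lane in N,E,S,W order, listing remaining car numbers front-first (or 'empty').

Step 1 [NS]: N:car1-GO,E:wait,S:car2-GO,W:wait | queues: N=3 E=1 S=0 W=2
Step 2 [NS]: N:car4-GO,E:wait,S:empty,W:wait | queues: N=2 E=1 S=0 W=2
Step 3 [NS]: N:car5-GO,E:wait,S:empty,W:wait | queues: N=1 E=1 S=0 W=2
Step 4 [EW]: N:wait,E:car7-GO,S:wait,W:car3-GO | queues: N=1 E=0 S=0 W=1
Step 5 [EW]: N:wait,E:empty,S:wait,W:car8-GO | queues: N=1 E=0 S=0 W=0
Step 6 [EW]: N:wait,E:empty,S:wait,W:empty | queues: N=1 E=0 S=0 W=0
Step 7 [NS]: N:car6-GO,E:wait,S:empty,W:wait | queues: N=0 E=0 S=0 W=0

N: empty
E: empty
S: empty
W: empty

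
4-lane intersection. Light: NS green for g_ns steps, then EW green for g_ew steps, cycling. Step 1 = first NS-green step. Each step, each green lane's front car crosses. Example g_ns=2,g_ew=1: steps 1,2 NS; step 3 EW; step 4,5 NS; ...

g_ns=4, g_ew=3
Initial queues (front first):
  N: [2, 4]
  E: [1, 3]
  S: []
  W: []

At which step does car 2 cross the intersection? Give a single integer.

Step 1 [NS]: N:car2-GO,E:wait,S:empty,W:wait | queues: N=1 E=2 S=0 W=0
Step 2 [NS]: N:car4-GO,E:wait,S:empty,W:wait | queues: N=0 E=2 S=0 W=0
Step 3 [NS]: N:empty,E:wait,S:empty,W:wait | queues: N=0 E=2 S=0 W=0
Step 4 [NS]: N:empty,E:wait,S:empty,W:wait | queues: N=0 E=2 S=0 W=0
Step 5 [EW]: N:wait,E:car1-GO,S:wait,W:empty | queues: N=0 E=1 S=0 W=0
Step 6 [EW]: N:wait,E:car3-GO,S:wait,W:empty | queues: N=0 E=0 S=0 W=0
Car 2 crosses at step 1

1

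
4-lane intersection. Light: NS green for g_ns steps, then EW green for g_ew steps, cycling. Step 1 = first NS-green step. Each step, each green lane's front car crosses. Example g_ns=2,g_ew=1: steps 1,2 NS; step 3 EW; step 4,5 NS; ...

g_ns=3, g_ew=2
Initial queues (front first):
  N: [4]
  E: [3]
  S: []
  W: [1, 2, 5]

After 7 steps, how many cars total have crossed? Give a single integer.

Answer: 4

Derivation:
Step 1 [NS]: N:car4-GO,E:wait,S:empty,W:wait | queues: N=0 E=1 S=0 W=3
Step 2 [NS]: N:empty,E:wait,S:empty,W:wait | queues: N=0 E=1 S=0 W=3
Step 3 [NS]: N:empty,E:wait,S:empty,W:wait | queues: N=0 E=1 S=0 W=3
Step 4 [EW]: N:wait,E:car3-GO,S:wait,W:car1-GO | queues: N=0 E=0 S=0 W=2
Step 5 [EW]: N:wait,E:empty,S:wait,W:car2-GO | queues: N=0 E=0 S=0 W=1
Step 6 [NS]: N:empty,E:wait,S:empty,W:wait | queues: N=0 E=0 S=0 W=1
Step 7 [NS]: N:empty,E:wait,S:empty,W:wait | queues: N=0 E=0 S=0 W=1
Cars crossed by step 7: 4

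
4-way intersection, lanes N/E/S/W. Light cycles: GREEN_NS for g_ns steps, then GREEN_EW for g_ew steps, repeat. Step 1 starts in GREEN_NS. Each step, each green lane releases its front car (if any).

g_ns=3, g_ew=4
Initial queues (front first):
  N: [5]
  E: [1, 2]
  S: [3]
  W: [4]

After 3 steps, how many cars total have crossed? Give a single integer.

Answer: 2

Derivation:
Step 1 [NS]: N:car5-GO,E:wait,S:car3-GO,W:wait | queues: N=0 E=2 S=0 W=1
Step 2 [NS]: N:empty,E:wait,S:empty,W:wait | queues: N=0 E=2 S=0 W=1
Step 3 [NS]: N:empty,E:wait,S:empty,W:wait | queues: N=0 E=2 S=0 W=1
Cars crossed by step 3: 2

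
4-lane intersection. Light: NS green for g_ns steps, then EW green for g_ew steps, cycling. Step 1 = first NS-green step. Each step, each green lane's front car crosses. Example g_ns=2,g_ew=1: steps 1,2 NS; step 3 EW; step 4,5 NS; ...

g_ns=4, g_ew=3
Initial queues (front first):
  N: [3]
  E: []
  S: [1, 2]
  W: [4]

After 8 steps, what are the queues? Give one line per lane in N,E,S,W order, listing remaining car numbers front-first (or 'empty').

Step 1 [NS]: N:car3-GO,E:wait,S:car1-GO,W:wait | queues: N=0 E=0 S=1 W=1
Step 2 [NS]: N:empty,E:wait,S:car2-GO,W:wait | queues: N=0 E=0 S=0 W=1
Step 3 [NS]: N:empty,E:wait,S:empty,W:wait | queues: N=0 E=0 S=0 W=1
Step 4 [NS]: N:empty,E:wait,S:empty,W:wait | queues: N=0 E=0 S=0 W=1
Step 5 [EW]: N:wait,E:empty,S:wait,W:car4-GO | queues: N=0 E=0 S=0 W=0

N: empty
E: empty
S: empty
W: empty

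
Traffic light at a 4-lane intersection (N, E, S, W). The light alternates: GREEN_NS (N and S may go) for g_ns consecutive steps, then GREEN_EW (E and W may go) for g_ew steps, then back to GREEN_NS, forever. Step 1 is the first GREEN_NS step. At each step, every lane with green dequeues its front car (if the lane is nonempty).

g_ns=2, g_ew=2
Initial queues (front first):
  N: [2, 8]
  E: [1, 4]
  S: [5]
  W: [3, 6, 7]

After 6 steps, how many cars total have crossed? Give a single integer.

Step 1 [NS]: N:car2-GO,E:wait,S:car5-GO,W:wait | queues: N=1 E=2 S=0 W=3
Step 2 [NS]: N:car8-GO,E:wait,S:empty,W:wait | queues: N=0 E=2 S=0 W=3
Step 3 [EW]: N:wait,E:car1-GO,S:wait,W:car3-GO | queues: N=0 E=1 S=0 W=2
Step 4 [EW]: N:wait,E:car4-GO,S:wait,W:car6-GO | queues: N=0 E=0 S=0 W=1
Step 5 [NS]: N:empty,E:wait,S:empty,W:wait | queues: N=0 E=0 S=0 W=1
Step 6 [NS]: N:empty,E:wait,S:empty,W:wait | queues: N=0 E=0 S=0 W=1
Cars crossed by step 6: 7

Answer: 7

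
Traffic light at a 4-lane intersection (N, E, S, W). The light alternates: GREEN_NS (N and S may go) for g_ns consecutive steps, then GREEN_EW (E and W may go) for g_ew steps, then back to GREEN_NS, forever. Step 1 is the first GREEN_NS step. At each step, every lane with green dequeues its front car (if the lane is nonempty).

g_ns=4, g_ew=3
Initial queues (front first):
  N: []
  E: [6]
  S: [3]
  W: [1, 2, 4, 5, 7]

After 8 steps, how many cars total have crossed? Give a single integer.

Step 1 [NS]: N:empty,E:wait,S:car3-GO,W:wait | queues: N=0 E=1 S=0 W=5
Step 2 [NS]: N:empty,E:wait,S:empty,W:wait | queues: N=0 E=1 S=0 W=5
Step 3 [NS]: N:empty,E:wait,S:empty,W:wait | queues: N=0 E=1 S=0 W=5
Step 4 [NS]: N:empty,E:wait,S:empty,W:wait | queues: N=0 E=1 S=0 W=5
Step 5 [EW]: N:wait,E:car6-GO,S:wait,W:car1-GO | queues: N=0 E=0 S=0 W=4
Step 6 [EW]: N:wait,E:empty,S:wait,W:car2-GO | queues: N=0 E=0 S=0 W=3
Step 7 [EW]: N:wait,E:empty,S:wait,W:car4-GO | queues: N=0 E=0 S=0 W=2
Step 8 [NS]: N:empty,E:wait,S:empty,W:wait | queues: N=0 E=0 S=0 W=2
Cars crossed by step 8: 5

Answer: 5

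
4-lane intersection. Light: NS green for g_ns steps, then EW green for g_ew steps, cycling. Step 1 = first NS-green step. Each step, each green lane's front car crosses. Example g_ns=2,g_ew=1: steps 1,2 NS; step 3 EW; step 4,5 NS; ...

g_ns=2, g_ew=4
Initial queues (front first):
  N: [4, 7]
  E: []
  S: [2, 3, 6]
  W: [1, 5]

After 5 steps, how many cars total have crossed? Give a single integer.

Answer: 6

Derivation:
Step 1 [NS]: N:car4-GO,E:wait,S:car2-GO,W:wait | queues: N=1 E=0 S=2 W=2
Step 2 [NS]: N:car7-GO,E:wait,S:car3-GO,W:wait | queues: N=0 E=0 S=1 W=2
Step 3 [EW]: N:wait,E:empty,S:wait,W:car1-GO | queues: N=0 E=0 S=1 W=1
Step 4 [EW]: N:wait,E:empty,S:wait,W:car5-GO | queues: N=0 E=0 S=1 W=0
Step 5 [EW]: N:wait,E:empty,S:wait,W:empty | queues: N=0 E=0 S=1 W=0
Cars crossed by step 5: 6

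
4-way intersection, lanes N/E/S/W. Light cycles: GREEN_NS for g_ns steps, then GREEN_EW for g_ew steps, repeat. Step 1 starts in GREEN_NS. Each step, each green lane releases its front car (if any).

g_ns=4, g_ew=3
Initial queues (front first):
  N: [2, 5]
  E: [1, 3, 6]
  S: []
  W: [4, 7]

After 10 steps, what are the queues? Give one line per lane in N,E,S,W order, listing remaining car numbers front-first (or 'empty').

Step 1 [NS]: N:car2-GO,E:wait,S:empty,W:wait | queues: N=1 E=3 S=0 W=2
Step 2 [NS]: N:car5-GO,E:wait,S:empty,W:wait | queues: N=0 E=3 S=0 W=2
Step 3 [NS]: N:empty,E:wait,S:empty,W:wait | queues: N=0 E=3 S=0 W=2
Step 4 [NS]: N:empty,E:wait,S:empty,W:wait | queues: N=0 E=3 S=0 W=2
Step 5 [EW]: N:wait,E:car1-GO,S:wait,W:car4-GO | queues: N=0 E=2 S=0 W=1
Step 6 [EW]: N:wait,E:car3-GO,S:wait,W:car7-GO | queues: N=0 E=1 S=0 W=0
Step 7 [EW]: N:wait,E:car6-GO,S:wait,W:empty | queues: N=0 E=0 S=0 W=0

N: empty
E: empty
S: empty
W: empty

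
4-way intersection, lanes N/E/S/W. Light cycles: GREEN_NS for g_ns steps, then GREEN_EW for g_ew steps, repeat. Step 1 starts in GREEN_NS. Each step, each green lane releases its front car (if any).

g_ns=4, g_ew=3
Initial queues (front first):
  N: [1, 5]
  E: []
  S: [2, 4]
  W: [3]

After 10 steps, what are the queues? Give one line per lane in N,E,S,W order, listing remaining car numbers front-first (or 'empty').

Step 1 [NS]: N:car1-GO,E:wait,S:car2-GO,W:wait | queues: N=1 E=0 S=1 W=1
Step 2 [NS]: N:car5-GO,E:wait,S:car4-GO,W:wait | queues: N=0 E=0 S=0 W=1
Step 3 [NS]: N:empty,E:wait,S:empty,W:wait | queues: N=0 E=0 S=0 W=1
Step 4 [NS]: N:empty,E:wait,S:empty,W:wait | queues: N=0 E=0 S=0 W=1
Step 5 [EW]: N:wait,E:empty,S:wait,W:car3-GO | queues: N=0 E=0 S=0 W=0

N: empty
E: empty
S: empty
W: empty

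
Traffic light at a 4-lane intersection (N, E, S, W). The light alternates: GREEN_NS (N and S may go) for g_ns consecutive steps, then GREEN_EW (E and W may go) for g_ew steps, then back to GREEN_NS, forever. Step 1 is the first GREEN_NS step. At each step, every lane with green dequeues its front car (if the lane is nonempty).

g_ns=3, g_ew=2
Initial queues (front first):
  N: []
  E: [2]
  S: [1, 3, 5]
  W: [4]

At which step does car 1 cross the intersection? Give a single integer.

Step 1 [NS]: N:empty,E:wait,S:car1-GO,W:wait | queues: N=0 E=1 S=2 W=1
Step 2 [NS]: N:empty,E:wait,S:car3-GO,W:wait | queues: N=0 E=1 S=1 W=1
Step 3 [NS]: N:empty,E:wait,S:car5-GO,W:wait | queues: N=0 E=1 S=0 W=1
Step 4 [EW]: N:wait,E:car2-GO,S:wait,W:car4-GO | queues: N=0 E=0 S=0 W=0
Car 1 crosses at step 1

1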